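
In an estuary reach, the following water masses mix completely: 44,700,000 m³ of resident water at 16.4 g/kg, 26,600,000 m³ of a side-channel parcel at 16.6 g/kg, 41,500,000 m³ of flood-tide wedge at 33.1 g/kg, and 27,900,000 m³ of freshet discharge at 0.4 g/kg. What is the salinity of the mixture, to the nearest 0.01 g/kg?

Mass of salt is conserved:
salt = 44,700,000×16.4 + 26,600,000×16.6 + 41,500,000×33.1 + 27,900,000×0.4 = 733,080,000 + 441,560,000 + 1,373,650,000 + 11,160,000 = 2,559,450,000
volume = 44,700,000 + 26,600,000 + 41,500,000 + 27,900,000 = 140,700,000 m³
S = 2,559,450,000 / 140,700,000 = 18.1908 g/kg

18.19 g/kg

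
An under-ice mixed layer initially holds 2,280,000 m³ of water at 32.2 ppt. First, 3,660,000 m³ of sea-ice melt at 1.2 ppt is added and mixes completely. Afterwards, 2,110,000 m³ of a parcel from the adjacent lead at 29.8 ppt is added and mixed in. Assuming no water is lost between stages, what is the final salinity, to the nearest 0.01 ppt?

17.48 ppt

Conserving salt mass:
Initial salt = 2,280,000×32.2 = 73,416,000
After stage 1: salt = 73,416,000 + 3,660,000×1.2 = 77,808,000; volume = 5,940,000 m³; S = 13.099 ppt
After stage 2: salt = 77,808,000 + 2,110,000×29.8 = 140,686,000; volume = 8,050,000 m³
S = 140,686,000 / 8,050,000 = 17.4765 ppt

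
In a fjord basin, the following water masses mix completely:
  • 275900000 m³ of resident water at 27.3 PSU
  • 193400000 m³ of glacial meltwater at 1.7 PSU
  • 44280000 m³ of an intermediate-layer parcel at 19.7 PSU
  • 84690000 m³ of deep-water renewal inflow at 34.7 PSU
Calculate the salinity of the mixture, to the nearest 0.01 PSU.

19.51 PSU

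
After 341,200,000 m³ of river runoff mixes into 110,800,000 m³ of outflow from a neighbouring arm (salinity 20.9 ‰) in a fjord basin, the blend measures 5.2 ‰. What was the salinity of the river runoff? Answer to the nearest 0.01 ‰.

Salt balance: 110,800,000×20.9 + 341,200,000×S = 452,000,000×5.2
2,315,720,000 + 341,200,000·S = 2,350,400,000
S = (2,350,400,000 − 2,315,720,000) / 341,200,000 = 0.1016 ‰

0.10 ‰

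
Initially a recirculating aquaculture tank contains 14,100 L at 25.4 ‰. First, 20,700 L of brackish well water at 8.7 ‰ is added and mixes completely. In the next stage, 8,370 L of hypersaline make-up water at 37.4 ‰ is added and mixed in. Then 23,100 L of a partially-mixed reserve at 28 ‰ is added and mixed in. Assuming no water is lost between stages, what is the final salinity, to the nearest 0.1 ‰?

22.6 ‰

Weighted by volume,
Initial salt = 14,100×25.4 = 358,140
After stage 1: salt = 358,140 + 20,700×8.7 = 538,230; volume = 34,800 L; S = 15.466 ‰
After stage 2: salt = 538,230 + 8,370×37.4 = 851,268; volume = 43,170 L; S = 19.719 ‰
After stage 3: salt = 851,268 + 23,100×28 = 1,498,068; volume = 66,270 L
S = 1,498,068 / 66,270 = 22.6055 ‰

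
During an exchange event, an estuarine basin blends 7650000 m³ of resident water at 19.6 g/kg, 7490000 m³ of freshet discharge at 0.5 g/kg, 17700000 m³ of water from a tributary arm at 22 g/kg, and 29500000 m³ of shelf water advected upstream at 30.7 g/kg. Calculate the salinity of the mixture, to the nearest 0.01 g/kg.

By conservation of dissolved salt,
salt = 7,650,000×19.6 + 7,490,000×0.5 + 17,700,000×22 + 29,500,000×30.7 = 149,940,000 + 3,745,000 + 389,400,000 + 905,650,000 = 1,448,735,000
volume = 7,650,000 + 7,490,000 + 17,700,000 + 29,500,000 = 62,340,000 m³
S = 1,448,735,000 / 62,340,000 = 23.2393 g/kg

23.24 g/kg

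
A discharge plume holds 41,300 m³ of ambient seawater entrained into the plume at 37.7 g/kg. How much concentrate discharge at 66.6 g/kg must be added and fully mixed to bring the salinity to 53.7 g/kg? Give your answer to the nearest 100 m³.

51200 m³

Salt balance: 41,300×37.7 + V×66.6 = (41,300+V)×53.7
1,557,010 + 66.6V = 2,217,810 + 53.7V
660,800 = 12.9V
V = 51,224.81 m³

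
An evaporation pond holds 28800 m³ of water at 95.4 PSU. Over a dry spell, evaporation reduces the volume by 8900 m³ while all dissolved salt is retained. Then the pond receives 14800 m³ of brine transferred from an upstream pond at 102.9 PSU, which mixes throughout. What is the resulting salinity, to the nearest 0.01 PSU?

123.07 PSU

After evaporation: salt = 28,800×95.4 = 2,747,520; volume = 28,800 − 8,900 = 19,900 m³
After mixing: salt = 2,747,520 + 14,800×102.9 = 4,270,440; volume = 19,900 + 14,800 = 34,700 m³
S = 4,270,440 / 34,700 = 123.0674 PSU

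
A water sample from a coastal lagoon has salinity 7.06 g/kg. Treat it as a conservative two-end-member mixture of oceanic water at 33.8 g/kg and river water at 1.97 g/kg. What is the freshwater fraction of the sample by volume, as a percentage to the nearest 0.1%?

84.0%

Let f be the freshwater fraction. Salt balance per unit volume:
f×1.97 + (1−f)×33.8 = 7.06
f = (33.8 − 7.06) / (33.8 − 1.97) = 26.74/31.83 = 0.8401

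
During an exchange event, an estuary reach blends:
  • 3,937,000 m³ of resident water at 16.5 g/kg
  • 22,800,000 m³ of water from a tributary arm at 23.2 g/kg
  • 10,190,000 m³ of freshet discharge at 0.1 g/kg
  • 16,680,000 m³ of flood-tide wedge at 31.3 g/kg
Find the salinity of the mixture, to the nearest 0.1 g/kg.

Total salt / total volume:
salt = 3,937,000×16.5 + 22,800,000×23.2 + 10,190,000×0.1 + 16,680,000×31.3 = 64,960,500 + 528,960,000 + 1,019,000 + 522,084,000 = 1,117,023,500
volume = 3,937,000 + 22,800,000 + 10,190,000 + 16,680,000 = 53,607,000 m³
S = 1,117,023,500 / 53,607,000 = 20.837 g/kg

20.8 g/kg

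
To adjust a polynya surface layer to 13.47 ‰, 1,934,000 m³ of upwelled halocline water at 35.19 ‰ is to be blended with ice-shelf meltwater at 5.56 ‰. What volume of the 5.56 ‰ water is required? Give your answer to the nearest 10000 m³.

Salt balance: 1,934,000×35.19 + V×5.56 = (1,934,000+V)×13.47
68,057,460 + 5.56V = 26,050,980 + 13.47V
42,006,480 = 7.91V
V = 5,310,553.73 m³

5310000 m³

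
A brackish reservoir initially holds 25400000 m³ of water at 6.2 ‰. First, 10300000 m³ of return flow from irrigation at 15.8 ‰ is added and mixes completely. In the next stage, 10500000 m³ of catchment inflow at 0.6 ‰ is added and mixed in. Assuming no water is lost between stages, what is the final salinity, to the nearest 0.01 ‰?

Weighted by volume,
Initial salt = 25,400,000×6.2 = 157,480,000
After stage 1: salt = 157,480,000 + 10,300,000×15.8 = 320,220,000; volume = 35,700,000 m³; S = 8.97 ‰
After stage 2: salt = 320,220,000 + 10,500,000×0.6 = 326,520,000; volume = 46,200,000 m³
S = 326,520,000 / 46,200,000 = 7.0675 ‰

7.07 ‰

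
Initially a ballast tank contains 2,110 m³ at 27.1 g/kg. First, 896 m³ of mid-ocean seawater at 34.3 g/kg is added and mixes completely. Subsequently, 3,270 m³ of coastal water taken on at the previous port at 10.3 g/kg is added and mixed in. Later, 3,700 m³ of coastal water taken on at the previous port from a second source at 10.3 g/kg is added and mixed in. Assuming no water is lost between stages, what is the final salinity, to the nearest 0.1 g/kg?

Conserving salt mass:
Initial salt = 2,110×27.1 = 57,181
After stage 1: salt = 57,181 + 896×34.3 = 87,913.8; volume = 3,006 m³; S = 29.246 g/kg
After stage 2: salt = 87,913.8 + 3,270×10.3 = 121,594.8; volume = 6,276 m³; S = 19.375 g/kg
After stage 3: salt = 121,594.8 + 3,700×10.3 = 159,704.8; volume = 9,976 m³
S = 159,704.8 / 9,976 = 16.0089 g/kg

16.0 g/kg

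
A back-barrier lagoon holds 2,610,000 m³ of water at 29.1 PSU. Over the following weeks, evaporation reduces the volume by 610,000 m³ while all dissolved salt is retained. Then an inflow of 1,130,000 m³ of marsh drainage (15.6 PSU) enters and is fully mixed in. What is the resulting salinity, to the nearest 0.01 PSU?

After evaporation: salt = 2,610,000×29.1 = 75,951,000; volume = 2,610,000 − 610,000 = 2,000,000 m³
After mixing: salt = 75,951,000 + 1,130,000×15.6 = 93,579,000; volume = 2,000,000 + 1,130,000 = 3,130,000 m³
S = 93,579,000 / 3,130,000 = 29.8974 PSU

29.90 PSU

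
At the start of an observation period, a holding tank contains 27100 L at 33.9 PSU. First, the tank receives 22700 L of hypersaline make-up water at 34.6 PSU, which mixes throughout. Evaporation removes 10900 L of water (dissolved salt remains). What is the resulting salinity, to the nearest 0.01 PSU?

After mixing: salt = 27,100×33.9 + 22,700×34.6 = 1,704,110; volume = 49,800 L
After evaporation: salt unchanged = 1,704,110; volume = 49,800 − 10,900 = 38,900 L
S = 1,704,110 / 38,900 = 43.8075 PSU

43.81 PSU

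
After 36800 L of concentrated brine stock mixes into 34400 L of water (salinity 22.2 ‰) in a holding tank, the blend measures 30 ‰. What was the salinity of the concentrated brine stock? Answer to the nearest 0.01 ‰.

Salt balance: 34,400×22.2 + 36,800×S = 71,200×30
763,680 + 36,800·S = 2,136,000
S = (2,136,000 − 763,680) / 36,800 = 37.2913 ‰

37.29 ‰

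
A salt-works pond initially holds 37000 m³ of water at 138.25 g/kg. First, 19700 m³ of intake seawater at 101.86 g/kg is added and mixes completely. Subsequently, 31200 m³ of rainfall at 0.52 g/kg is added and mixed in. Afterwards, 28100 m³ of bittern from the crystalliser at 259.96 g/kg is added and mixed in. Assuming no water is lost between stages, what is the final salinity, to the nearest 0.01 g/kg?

Mass of salt is conserved:
Initial salt = 37,000×138.25 = 5,115,250
After stage 1: salt = 5,115,250 + 19,700×101.86 = 7,121,892; volume = 56,700 m³; S = 125.607 g/kg
After stage 2: salt = 7,121,892 + 31,200×0.52 = 7,138,116; volume = 87,900 m³; S = 81.207 g/kg
After stage 3: salt = 7,138,116 + 28,100×259.96 = 14,442,992; volume = 116,000 m³
S = 14,442,992 / 116,000 = 124.5086 g/kg

124.51 g/kg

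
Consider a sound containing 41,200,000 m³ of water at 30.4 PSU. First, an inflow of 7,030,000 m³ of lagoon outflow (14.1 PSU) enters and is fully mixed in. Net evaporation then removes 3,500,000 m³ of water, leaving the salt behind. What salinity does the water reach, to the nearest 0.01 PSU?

30.22 PSU

After mixing: salt = 41,200,000×30.4 + 7,030,000×14.1 = 1,351,603,000; volume = 48,230,000 m³
After evaporation: salt unchanged = 1,351,603,000; volume = 48,230,000 − 3,500,000 = 44,730,000 m³
S = 1,351,603,000 / 44,730,000 = 30.2169 PSU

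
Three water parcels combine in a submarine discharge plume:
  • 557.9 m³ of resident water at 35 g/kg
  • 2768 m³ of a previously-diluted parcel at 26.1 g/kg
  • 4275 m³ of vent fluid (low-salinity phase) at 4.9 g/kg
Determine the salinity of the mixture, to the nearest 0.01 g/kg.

14.83 g/kg

Total salt / total volume:
salt = 557.9×35 + 2,768×26.1 + 4,275×4.9 = 19,526.5 + 72,244.8 + 20,947.5 = 112,718.8
volume = 557.9 + 2,768 + 4,275 = 7,600.9 m³
S = 112,718.8 / 7,600.9 = 14.8297 g/kg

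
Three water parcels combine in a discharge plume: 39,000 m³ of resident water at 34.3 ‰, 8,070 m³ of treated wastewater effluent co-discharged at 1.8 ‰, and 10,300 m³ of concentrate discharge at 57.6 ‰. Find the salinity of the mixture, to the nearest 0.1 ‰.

33.9 ‰

Weighted by volume,
salt = 39,000×34.3 + 8,070×1.8 + 10,300×57.6 = 1,337,700 + 14,526 + 593,280 = 1,945,506
volume = 39,000 + 8,070 + 10,300 = 57,370 m³
S = 1,945,506 / 57,370 = 33.912 ‰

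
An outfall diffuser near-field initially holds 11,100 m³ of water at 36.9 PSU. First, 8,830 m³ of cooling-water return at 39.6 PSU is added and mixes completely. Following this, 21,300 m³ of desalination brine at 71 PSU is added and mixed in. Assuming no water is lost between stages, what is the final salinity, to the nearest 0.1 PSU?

55.1 PSU

Mass of salt is conserved:
Initial salt = 11,100×36.9 = 409,590
After stage 1: salt = 409,590 + 8,830×39.6 = 759,258; volume = 19,930 m³; S = 38.096 PSU
After stage 2: salt = 759,258 + 21,300×71 = 2,271,558; volume = 41,230 m³
S = 2,271,558 / 41,230 = 55.0948 PSU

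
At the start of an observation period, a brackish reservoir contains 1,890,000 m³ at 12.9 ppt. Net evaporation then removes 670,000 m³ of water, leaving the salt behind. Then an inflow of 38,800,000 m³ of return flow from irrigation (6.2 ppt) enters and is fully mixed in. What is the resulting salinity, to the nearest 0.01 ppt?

After evaporation: salt = 1,890,000×12.9 = 24,381,000; volume = 1,890,000 − 670,000 = 1,220,000 m³
After mixing: salt = 24,381,000 + 38,800,000×6.2 = 264,941,000; volume = 1,220,000 + 38,800,000 = 40,020,000 m³
S = 264,941,000 / 40,020,000 = 6.6202 ppt

6.62 ppt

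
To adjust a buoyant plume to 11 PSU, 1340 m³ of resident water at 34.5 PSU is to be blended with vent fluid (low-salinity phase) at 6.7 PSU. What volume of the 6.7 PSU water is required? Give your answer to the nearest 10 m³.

7320 m³

Salt balance: 1,340×34.5 + V×6.7 = (1,340+V)×11
46,230 + 6.7V = 14,740 + 11V
31,490 = 4.3V
V = 7,323.26 m³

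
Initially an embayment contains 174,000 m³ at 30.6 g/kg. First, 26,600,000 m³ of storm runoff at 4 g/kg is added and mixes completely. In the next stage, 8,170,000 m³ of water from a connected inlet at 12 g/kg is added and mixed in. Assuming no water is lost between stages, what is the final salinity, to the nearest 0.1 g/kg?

Total salt / total volume:
Initial salt = 174,000×30.6 = 5,324,400
After stage 1: salt = 5,324,400 + 26,600,000×4 = 111,724,400; volume = 26,774,000 m³; S = 4.173 g/kg
After stage 2: salt = 111,724,400 + 8,170,000×12 = 209,764,400; volume = 34,944,000 m³
S = 209,764,400 / 34,944,000 = 6.0029 g/kg

6.0 g/kg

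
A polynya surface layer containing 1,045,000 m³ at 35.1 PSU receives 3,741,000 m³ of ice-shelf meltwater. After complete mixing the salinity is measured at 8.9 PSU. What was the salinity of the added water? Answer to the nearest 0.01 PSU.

1.58 PSU

Salt balance: 1,045,000×35.1 + 3,741,000×S = 4,786,000×8.9
36,679,500 + 3,741,000·S = 42,595,400
S = (42,595,400 − 36,679,500) / 3,741,000 = 1.5814 PSU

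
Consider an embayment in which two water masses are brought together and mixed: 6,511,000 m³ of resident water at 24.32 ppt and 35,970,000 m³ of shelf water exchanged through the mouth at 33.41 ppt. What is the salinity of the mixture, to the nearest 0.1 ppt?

Mass of salt is conserved:
salt = 6,511,000×24.32 + 35,970,000×33.41 = 158,347,520 + 1,201,757,700 = 1,360,105,220
volume = 6,511,000 + 35,970,000 = 42,481,000 m³
S = 1,360,105,220 / 42,481,000 = 32.017 ppt

32.0 ppt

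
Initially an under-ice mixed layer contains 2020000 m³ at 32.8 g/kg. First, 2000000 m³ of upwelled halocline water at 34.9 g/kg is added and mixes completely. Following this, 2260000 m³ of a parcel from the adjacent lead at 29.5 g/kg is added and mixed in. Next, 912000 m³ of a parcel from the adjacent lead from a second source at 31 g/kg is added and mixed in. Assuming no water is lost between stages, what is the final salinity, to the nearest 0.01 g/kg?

Total salt / total volume:
Initial salt = 2,020,000×32.8 = 66,256,000
After stage 1: salt = 66,256,000 + 2,000,000×34.9 = 136,056,000; volume = 4,020,000 m³; S = 33.845 g/kg
After stage 2: salt = 136,056,000 + 2,260,000×29.5 = 202,726,000; volume = 6,280,000 m³; S = 32.281 g/kg
After stage 3: salt = 202,726,000 + 912,000×31 = 230,998,000; volume = 7,192,000 m³
S = 230,998,000 / 7,192,000 = 32.1187 g/kg

32.12 g/kg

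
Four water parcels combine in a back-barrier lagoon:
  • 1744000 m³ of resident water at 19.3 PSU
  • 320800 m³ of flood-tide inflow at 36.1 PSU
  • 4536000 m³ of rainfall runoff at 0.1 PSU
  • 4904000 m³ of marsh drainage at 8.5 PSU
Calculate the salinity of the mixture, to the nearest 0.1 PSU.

7.6 PSU

Conserving salt mass:
salt = 1,744,000×19.3 + 320,800×36.1 + 4,536,000×0.1 + 4,904,000×8.5 = 33,659,200 + 11,580,880 + 453,600 + 41,684,000 = 87,377,680
volume = 1,744,000 + 320,800 + 4,536,000 + 4,904,000 = 11,504,800 m³
S = 87,377,680 / 11,504,800 = 7.595 PSU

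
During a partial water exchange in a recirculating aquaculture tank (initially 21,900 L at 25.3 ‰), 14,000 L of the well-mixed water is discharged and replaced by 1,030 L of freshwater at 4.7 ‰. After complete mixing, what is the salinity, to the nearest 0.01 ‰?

22.92 ‰

Remaining after removal: 7,900 L at 25.3 ‰ (salt = 199,870)
After addition: salt = 199,870 + 1,030×4.7 = 204,711; volume = 8,930 L
S = 204,711 / 8,930 = 22.924 ‰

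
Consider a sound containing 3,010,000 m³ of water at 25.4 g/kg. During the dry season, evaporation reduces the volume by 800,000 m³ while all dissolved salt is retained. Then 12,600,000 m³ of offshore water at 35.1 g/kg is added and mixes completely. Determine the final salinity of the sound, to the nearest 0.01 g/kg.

After evaporation: salt = 3,010,000×25.4 = 76,454,000; volume = 3,010,000 − 800,000 = 2,210,000 m³
After mixing: salt = 76,454,000 + 12,600,000×35.1 = 518,714,000; volume = 2,210,000 + 12,600,000 = 14,810,000 m³
S = 518,714,000 / 14,810,000 = 35.0246 g/kg

35.02 g/kg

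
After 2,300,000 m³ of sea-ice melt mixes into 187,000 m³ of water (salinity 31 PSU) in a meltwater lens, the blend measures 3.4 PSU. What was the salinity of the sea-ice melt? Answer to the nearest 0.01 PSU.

Salt balance: 187,000×31 + 2,300,000×S = 2,487,000×3.4
5,797,000 + 2,300,000·S = 8,455,800
S = (8,455,800 − 5,797,000) / 2,300,000 = 1.156 PSU

1.16 PSU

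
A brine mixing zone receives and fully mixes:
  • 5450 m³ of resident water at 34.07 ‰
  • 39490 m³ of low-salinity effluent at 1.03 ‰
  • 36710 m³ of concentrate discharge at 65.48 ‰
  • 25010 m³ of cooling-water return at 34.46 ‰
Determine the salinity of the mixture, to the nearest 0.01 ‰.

32.74 ‰

Mass of salt is conserved:
salt = 5,450×34.07 + 39,490×1.03 + 36,710×65.48 + 25,010×34.46 = 185,681.5 + 40,674.7 + 2,403,770.8 + 861,844.6 = 3,491,971.6
volume = 5,450 + 39,490 + 36,710 + 25,010 = 106,660 m³
S = 3,491,971.6 / 106,660 = 32.7393 ‰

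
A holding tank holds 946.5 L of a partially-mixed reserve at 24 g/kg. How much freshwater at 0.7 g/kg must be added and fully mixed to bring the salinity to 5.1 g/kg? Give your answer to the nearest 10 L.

4070 L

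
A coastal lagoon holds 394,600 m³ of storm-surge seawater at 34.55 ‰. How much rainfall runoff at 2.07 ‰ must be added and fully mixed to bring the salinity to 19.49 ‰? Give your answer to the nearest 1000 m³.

Salt balance: 394,600×34.55 + V×2.07 = (394,600+V)×19.49
13,633,430 + 2.07V = 7,690,754 + 19.49V
5,942,676 = 17.42V
V = 341,140.99 m³

341000 m³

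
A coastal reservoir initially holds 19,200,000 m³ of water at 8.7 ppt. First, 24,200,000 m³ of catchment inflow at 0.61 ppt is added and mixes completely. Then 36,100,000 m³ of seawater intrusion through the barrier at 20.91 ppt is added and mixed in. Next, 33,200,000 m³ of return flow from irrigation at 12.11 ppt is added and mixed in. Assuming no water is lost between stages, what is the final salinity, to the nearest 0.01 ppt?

By conservation of dissolved salt,
Initial salt = 19,200,000×8.7 = 167,040,000
After stage 1: salt = 167,040,000 + 24,200,000×0.61 = 181,802,000; volume = 43,400,000 m³; S = 4.189 ppt
After stage 2: salt = 181,802,000 + 36,100,000×20.91 = 936,653,000; volume = 79,500,000 m³; S = 11.782 ppt
After stage 3: salt = 936,653,000 + 33,200,000×12.11 = 1,338,705,000; volume = 112,700,000 m³
S = 1,338,705,000 / 112,700,000 = 11.8785 ppt

11.88 ppt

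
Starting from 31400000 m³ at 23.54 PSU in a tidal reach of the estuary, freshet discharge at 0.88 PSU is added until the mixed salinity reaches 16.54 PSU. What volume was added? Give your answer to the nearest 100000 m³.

Salt balance: 31,400,000×23.54 + V×0.88 = (31,400,000+V)×16.54
739,156,000 + 0.88V = 519,356,000 + 16.54V
219,800,000 = 15.66V
V = 14,035,759.9 m³

14000000 m³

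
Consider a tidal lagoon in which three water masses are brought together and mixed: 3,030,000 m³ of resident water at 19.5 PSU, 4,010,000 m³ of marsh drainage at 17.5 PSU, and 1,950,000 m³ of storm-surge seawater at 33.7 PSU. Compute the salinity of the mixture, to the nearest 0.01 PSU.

By conservation of dissolved salt,
salt = 3,030,000×19.5 + 4,010,000×17.5 + 1,950,000×33.7 = 59,085,000 + 70,175,000 + 65,715,000 = 194,975,000
volume = 3,030,000 + 4,010,000 + 1,950,000 = 8,990,000 m³
S = 194,975,000 / 8,990,000 = 21.688 PSU

21.69 PSU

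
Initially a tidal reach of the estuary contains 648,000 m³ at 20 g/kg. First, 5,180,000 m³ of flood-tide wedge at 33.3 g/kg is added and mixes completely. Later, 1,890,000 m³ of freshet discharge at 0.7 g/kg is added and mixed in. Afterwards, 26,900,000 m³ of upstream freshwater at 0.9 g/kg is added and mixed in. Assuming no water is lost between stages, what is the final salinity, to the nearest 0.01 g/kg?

6.09 g/kg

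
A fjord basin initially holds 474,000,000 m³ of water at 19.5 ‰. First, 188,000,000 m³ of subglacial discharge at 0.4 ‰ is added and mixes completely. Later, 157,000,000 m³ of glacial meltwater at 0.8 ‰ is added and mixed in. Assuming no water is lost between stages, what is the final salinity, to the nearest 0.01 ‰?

11.53 ‰

By conservation of dissolved salt,
Initial salt = 474,000,000×19.5 = 9,243,000,000
After stage 1: salt = 9,243,000,000 + 188,000,000×0.4 = 9,318,200,000; volume = 662,000,000 m³; S = 14.076 ‰
After stage 2: salt = 9,318,200,000 + 157,000,000×0.8 = 9,443,800,000; volume = 819,000,000 m³
S = 9,443,800,000 / 819,000,000 = 11.5309 ‰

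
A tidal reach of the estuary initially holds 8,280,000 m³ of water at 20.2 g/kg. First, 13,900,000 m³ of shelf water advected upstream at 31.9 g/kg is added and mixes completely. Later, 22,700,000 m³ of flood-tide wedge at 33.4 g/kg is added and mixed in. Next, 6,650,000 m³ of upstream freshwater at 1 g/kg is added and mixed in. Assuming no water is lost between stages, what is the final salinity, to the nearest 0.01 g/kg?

Mass of salt is conserved:
Initial salt = 8,280,000×20.2 = 167,256,000
After stage 1: salt = 167,256,000 + 13,900,000×31.9 = 610,666,000; volume = 22,180,000 m³; S = 27.532 g/kg
After stage 2: salt = 610,666,000 + 22,700,000×33.4 = 1,368,846,000; volume = 44,880,000 m³; S = 30.5 g/kg
After stage 3: salt = 1,368,846,000 + 6,650,000×1 = 1,375,496,000; volume = 51,530,000 m³
S = 1,375,496,000 / 51,530,000 = 26.6931 g/kg

26.69 g/kg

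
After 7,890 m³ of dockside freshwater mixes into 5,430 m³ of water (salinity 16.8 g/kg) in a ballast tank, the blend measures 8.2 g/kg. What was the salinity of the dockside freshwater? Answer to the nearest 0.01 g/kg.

Salt balance: 5,430×16.8 + 7,890×S = 13,320×8.2
91,224 + 7,890·S = 109,224
S = (109,224 − 91,224) / 7,890 = 2.2814 g/kg

2.28 g/kg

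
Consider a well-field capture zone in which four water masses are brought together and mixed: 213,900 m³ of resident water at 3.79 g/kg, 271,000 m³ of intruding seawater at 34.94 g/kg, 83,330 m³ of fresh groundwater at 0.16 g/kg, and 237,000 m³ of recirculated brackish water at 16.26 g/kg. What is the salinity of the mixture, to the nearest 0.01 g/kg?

17.57 g/kg

Mass of salt is conserved:
salt = 213,900×3.79 + 271,000×34.94 + 83,330×0.16 + 237,000×16.26 = 810,681 + 9,468,740 + 13,332.8 + 3,853,620 = 14,146,373.8
volume = 213,900 + 271,000 + 83,330 + 237,000 = 805,230 m³
S = 14,146,373.8 / 805,230 = 17.5681 g/kg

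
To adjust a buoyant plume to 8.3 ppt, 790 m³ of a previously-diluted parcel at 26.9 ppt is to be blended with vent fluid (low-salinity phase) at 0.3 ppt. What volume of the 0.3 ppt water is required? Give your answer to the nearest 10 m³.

Salt balance: 790×26.9 + V×0.3 = (790+V)×8.3
21,251 + 0.3V = 6,557 + 8.3V
14,694 = 8V
V = 1,836.75 m³

1840 m³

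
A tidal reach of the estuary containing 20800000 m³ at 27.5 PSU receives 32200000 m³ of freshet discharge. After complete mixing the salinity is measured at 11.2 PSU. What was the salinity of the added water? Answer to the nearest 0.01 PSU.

0.67 PSU

Salt balance: 20,800,000×27.5 + 32,200,000×S = 53,000,000×11.2
572,000,000 + 32,200,000·S = 593,600,000
S = (593,600,000 − 572,000,000) / 32,200,000 = 0.6708 PSU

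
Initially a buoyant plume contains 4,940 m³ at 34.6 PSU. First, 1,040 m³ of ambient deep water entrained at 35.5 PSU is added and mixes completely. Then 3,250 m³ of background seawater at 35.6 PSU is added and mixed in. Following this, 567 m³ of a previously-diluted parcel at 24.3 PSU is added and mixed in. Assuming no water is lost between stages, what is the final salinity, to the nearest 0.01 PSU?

Total salt / total volume:
Initial salt = 4,940×34.6 = 170,924
After stage 1: salt = 170,924 + 1,040×35.5 = 207,844; volume = 5,980 m³; S = 34.757 PSU
After stage 2: salt = 207,844 + 3,250×35.6 = 323,544; volume = 9,230 m³; S = 35.054 PSU
After stage 3: salt = 323,544 + 567×24.3 = 337,322.1; volume = 9,797 m³
S = 337,322.1 / 9,797 = 34.4312 PSU

34.43 PSU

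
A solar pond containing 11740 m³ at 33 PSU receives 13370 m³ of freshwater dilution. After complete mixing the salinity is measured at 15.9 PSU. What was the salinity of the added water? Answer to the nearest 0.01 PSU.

Salt balance: 11,740×33 + 13,370×S = 25,110×15.9
387,420 + 13,370·S = 399,249
S = (399,249 − 387,420) / 13,370 = 0.8847 PSU

0.88 PSU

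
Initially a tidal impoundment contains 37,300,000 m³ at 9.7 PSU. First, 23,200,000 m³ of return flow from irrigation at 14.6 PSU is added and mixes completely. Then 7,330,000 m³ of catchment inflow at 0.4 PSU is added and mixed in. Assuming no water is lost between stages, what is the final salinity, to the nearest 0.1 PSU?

10.4 PSU

By conservation of dissolved salt,
Initial salt = 37,300,000×9.7 = 361,810,000
After stage 1: salt = 361,810,000 + 23,200,000×14.6 = 700,530,000; volume = 60,500,000 m³; S = 11.579 PSU
After stage 2: salt = 700,530,000 + 7,330,000×0.4 = 703,462,000; volume = 67,830,000 m³
S = 703,462,000 / 67,830,000 = 10.371 PSU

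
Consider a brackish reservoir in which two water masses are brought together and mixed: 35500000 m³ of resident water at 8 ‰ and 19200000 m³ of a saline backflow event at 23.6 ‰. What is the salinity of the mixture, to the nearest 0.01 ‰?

13.48 ‰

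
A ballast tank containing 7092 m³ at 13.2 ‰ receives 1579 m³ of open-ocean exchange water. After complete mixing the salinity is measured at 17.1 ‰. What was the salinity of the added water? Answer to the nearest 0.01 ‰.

34.62 ‰

Salt balance: 7,092×13.2 + 1,579×S = 8,671×17.1
93,614.4 + 1,579·S = 148,274.1
S = (148,274.1 − 93,614.4) / 1,579 = 34.6167 ‰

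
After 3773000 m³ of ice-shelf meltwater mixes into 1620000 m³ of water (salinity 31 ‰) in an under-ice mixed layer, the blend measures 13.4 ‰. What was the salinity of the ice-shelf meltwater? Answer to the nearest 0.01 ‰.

Salt balance: 1,620,000×31 + 3,773,000×S = 5,393,000×13.4
50,220,000 + 3,773,000·S = 72,266,200
S = (72,266,200 − 50,220,000) / 3,773,000 = 5.8431 ‰

5.84 ‰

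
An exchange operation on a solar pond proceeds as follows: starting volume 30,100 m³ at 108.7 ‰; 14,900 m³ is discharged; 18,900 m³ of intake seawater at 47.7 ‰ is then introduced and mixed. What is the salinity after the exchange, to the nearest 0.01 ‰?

Remaining after removal: 15,200 m³ at 108.7 ‰ (salt = 1,652,240)
After addition: salt = 1,652,240 + 18,900×47.7 = 2,553,770; volume = 34,100 m³
S = 2,553,770 / 34,100 = 74.8906 ‰

74.89 ‰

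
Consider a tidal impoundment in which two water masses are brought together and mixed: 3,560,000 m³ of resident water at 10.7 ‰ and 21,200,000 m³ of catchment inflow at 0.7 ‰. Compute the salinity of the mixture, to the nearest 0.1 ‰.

2.1 ‰

Salt balance:
salt = 3,560,000×10.7 + 21,200,000×0.7 = 38,092,000 + 14,840,000 = 52,932,000
volume = 3,560,000 + 21,200,000 = 24,760,000 m³
S = 52,932,000 / 24,760,000 = 2.138 ‰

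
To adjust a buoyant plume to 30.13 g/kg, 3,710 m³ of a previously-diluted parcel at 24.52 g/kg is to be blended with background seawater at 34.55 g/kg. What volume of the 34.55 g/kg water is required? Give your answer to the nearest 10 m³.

4710 m³

Salt balance: 3,710×24.52 + V×34.55 = (3,710+V)×30.13
90,969.2 + 34.55V = 111,782.3 + 30.13V
20,813.1 = 4.42V
V = 4,708.85 m³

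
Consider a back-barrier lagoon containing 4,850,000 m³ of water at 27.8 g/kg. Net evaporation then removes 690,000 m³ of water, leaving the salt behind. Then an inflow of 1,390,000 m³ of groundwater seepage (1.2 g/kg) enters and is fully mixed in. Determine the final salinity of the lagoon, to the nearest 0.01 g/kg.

24.59 g/kg

After evaporation: salt = 4,850,000×27.8 = 134,830,000; volume = 4,850,000 − 690,000 = 4,160,000 m³
After mixing: salt = 134,830,000 + 1,390,000×1.2 = 136,498,000; volume = 4,160,000 + 1,390,000 = 5,550,000 m³
S = 136,498,000 / 5,550,000 = 24.5942 g/kg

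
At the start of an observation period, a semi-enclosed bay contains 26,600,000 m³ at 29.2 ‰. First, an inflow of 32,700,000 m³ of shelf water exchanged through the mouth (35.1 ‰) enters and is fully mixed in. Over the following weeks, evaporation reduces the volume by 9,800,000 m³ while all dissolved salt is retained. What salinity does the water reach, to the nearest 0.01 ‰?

After mixing: salt = 26,600,000×29.2 + 32,700,000×35.1 = 1,924,490,000; volume = 59,300,000 m³
After evaporation: salt unchanged = 1,924,490,000; volume = 59,300,000 − 9,800,000 = 49,500,000 m³
S = 1,924,490,000 / 49,500,000 = 38.8786 ‰

38.88 ‰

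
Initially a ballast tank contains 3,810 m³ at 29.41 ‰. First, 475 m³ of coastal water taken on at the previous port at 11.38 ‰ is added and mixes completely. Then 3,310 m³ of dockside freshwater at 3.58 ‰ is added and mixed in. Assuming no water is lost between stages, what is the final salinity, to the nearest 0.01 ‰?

17.03 ‰

Conserving salt mass:
Initial salt = 3,810×29.41 = 112,052.1
After stage 1: salt = 112,052.1 + 475×11.38 = 117,457.6; volume = 4,285 m³; S = 27.411 ‰
After stage 2: salt = 117,457.6 + 3,310×3.58 = 129,307.4; volume = 7,595 m³
S = 129,307.4 / 7,595 = 17.0253 ‰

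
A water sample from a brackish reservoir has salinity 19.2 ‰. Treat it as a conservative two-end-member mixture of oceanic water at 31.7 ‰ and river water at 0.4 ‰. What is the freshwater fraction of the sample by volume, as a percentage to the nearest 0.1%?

39.9%

Let f be the freshwater fraction. Salt balance per unit volume:
f×0.4 + (1−f)×31.7 = 19.2
f = (31.7 − 19.2) / (31.7 − 0.4) = 12.5/31.3 = 0.3994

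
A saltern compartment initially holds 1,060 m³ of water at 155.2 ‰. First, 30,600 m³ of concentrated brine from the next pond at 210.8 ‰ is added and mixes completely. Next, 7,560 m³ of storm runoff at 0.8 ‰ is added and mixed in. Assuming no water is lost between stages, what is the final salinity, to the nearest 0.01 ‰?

Weighted by volume,
Initial salt = 1,060×155.2 = 164,512
After stage 1: salt = 164,512 + 30,600×210.8 = 6,614,992; volume = 31,660 m³; S = 208.938 ‰
After stage 2: salt = 6,614,992 + 7,560×0.8 = 6,621,040; volume = 39,220 m³
S = 6,621,040 / 39,220 = 168.818 ‰

168.82 ‰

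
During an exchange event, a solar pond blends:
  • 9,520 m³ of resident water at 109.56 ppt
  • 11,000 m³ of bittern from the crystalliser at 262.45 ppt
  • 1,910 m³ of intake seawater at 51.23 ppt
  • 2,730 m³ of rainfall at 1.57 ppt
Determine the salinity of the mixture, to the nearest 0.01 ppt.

By conservation of dissolved salt,
salt = 9,520×109.56 + 11,000×262.45 + 1,910×51.23 + 2,730×1.57 = 1,043,011.2 + 2,886,950 + 97,849.3 + 4,286.1 = 4,032,096.6
volume = 9,520 + 11,000 + 1,910 + 2,730 = 25,160 m³
S = 4,032,096.6 / 25,160 = 160.2582 ppt

160.26 ppt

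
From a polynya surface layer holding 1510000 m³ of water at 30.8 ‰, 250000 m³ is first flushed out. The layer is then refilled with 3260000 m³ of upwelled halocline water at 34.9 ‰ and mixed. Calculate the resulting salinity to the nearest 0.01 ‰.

Remaining after removal: 1,260,000 m³ at 30.8 ‰ (salt = 38,808,000)
After addition: salt = 38,808,000 + 3,260,000×34.9 = 152,582,000; volume = 4,520,000 m³
S = 152,582,000 / 4,520,000 = 33.7571 ‰

33.76 ‰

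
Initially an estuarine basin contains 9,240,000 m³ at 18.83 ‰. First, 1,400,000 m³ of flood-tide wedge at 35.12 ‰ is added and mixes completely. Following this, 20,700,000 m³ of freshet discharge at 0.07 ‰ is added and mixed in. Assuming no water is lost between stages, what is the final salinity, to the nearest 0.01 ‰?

Salt balance:
Initial salt = 9,240,000×18.83 = 173,989,200
After stage 1: salt = 173,989,200 + 1,400,000×35.12 = 223,157,200; volume = 10,640,000 m³; S = 20.973 ‰
After stage 2: salt = 223,157,200 + 20,700,000×0.07 = 224,606,200; volume = 31,340,000 m³
S = 224,606,200 / 31,340,000 = 7.1668 ‰

7.17 ‰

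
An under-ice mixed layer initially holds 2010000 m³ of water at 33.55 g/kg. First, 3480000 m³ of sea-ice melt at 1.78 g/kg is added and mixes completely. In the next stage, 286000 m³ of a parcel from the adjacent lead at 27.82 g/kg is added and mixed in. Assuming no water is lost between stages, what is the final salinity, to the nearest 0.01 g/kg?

By conservation of dissolved salt,
Initial salt = 2,010,000×33.55 = 67,435,500
After stage 1: salt = 67,435,500 + 3,480,000×1.78 = 73,629,900; volume = 5,490,000 m³; S = 13.412 g/kg
After stage 2: salt = 73,629,900 + 286,000×27.82 = 81,586,420; volume = 5,776,000 m³
S = 81,586,420 / 5,776,000 = 14.1251 g/kg

14.13 g/kg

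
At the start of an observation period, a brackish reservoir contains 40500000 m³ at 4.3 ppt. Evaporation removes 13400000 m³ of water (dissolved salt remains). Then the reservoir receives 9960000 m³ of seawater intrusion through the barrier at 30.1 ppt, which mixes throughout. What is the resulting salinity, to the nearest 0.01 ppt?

After evaporation: salt = 40,500,000×4.3 = 174,150,000; volume = 40,500,000 − 13,400,000 = 27,100,000 m³
After mixing: salt = 174,150,000 + 9,960,000×30.1 = 473,946,000; volume = 27,100,000 + 9,960,000 = 37,060,000 m³
S = 473,946,000 / 37,060,000 = 12.7886 ppt

12.79 ppt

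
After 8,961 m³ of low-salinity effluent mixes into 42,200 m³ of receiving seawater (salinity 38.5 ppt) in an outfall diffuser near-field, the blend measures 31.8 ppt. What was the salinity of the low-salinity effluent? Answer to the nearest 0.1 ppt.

0.2 ppt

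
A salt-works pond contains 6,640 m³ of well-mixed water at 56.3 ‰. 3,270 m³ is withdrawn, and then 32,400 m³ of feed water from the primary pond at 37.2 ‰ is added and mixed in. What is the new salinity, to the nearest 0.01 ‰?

39.00 ‰

Remaining after removal: 3,370 m³ at 56.3 ‰ (salt = 189,731)
After addition: salt = 189,731 + 32,400×37.2 = 1,395,011; volume = 35,770 m³
S = 1,395,011 / 35,770 = 38.9995 ‰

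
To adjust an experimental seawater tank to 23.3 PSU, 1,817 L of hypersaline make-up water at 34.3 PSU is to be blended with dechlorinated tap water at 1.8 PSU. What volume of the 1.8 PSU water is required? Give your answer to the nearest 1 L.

Salt balance: 1,817×34.3 + V×1.8 = (1,817+V)×23.3
62,323.1 + 1.8V = 42,336.1 + 23.3V
19,987 = 21.5V
V = 929.63 L

930 L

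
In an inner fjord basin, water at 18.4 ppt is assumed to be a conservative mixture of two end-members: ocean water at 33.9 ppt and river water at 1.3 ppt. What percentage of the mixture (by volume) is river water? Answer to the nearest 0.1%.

Let f be the freshwater fraction. Salt balance per unit volume:
f×1.3 + (1−f)×33.9 = 18.4
f = (33.9 − 18.4) / (33.9 − 1.3) = 15.5/32.6 = 0.4755

47.5%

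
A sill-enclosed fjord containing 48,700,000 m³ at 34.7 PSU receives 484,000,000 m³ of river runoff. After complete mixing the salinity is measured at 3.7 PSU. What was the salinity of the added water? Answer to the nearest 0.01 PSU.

0.58 PSU

Salt balance: 48,700,000×34.7 + 484,000,000×S = 532,700,000×3.7
1,689,890,000 + 484,000,000·S = 1,970,990,000
S = (1,970,990,000 − 1,689,890,000) / 484,000,000 = 0.5808 PSU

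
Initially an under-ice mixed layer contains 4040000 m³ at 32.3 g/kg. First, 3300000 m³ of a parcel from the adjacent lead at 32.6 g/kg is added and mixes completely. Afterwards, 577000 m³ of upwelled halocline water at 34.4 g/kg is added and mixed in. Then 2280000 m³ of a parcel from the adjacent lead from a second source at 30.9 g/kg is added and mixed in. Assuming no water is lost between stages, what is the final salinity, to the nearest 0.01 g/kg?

Weighted by volume,
Initial salt = 4,040,000×32.3 = 130,492,000
After stage 1: salt = 130,492,000 + 3,300,000×32.6 = 238,072,000; volume = 7,340,000 m³; S = 32.435 g/kg
After stage 2: salt = 238,072,000 + 577,000×34.4 = 257,920,800; volume = 7,917,000 m³; S = 32.578 g/kg
After stage 3: salt = 257,920,800 + 2,280,000×30.9 = 328,372,800; volume = 10,197,000 m³
S = 328,372,800 / 10,197,000 = 32.2029 g/kg

32.20 g/kg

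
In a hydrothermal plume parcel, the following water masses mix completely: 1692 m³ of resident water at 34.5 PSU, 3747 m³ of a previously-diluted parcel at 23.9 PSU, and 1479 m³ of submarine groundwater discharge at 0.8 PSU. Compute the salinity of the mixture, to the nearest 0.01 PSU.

Salt balance:
salt = 1,692×34.5 + 3,747×23.9 + 1,479×0.8 = 58,374 + 89,553.3 + 1,183.2 = 149,110.5
volume = 1,692 + 3,747 + 1,479 = 6,918 m³
S = 149,110.5 / 6,918 = 21.554 PSU

21.55 PSU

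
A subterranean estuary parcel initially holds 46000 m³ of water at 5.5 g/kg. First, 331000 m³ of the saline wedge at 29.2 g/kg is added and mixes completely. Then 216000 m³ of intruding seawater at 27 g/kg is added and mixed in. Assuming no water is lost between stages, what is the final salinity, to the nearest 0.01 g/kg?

Total salt / total volume:
Initial salt = 46,000×5.5 = 253,000
After stage 1: salt = 253,000 + 331,000×29.2 = 9,918,200; volume = 377,000 m³; S = 26.308 g/kg
After stage 2: salt = 9,918,200 + 216,000×27 = 15,750,200; volume = 593,000 m³
S = 15,750,200 / 593,000 = 26.5602 g/kg

26.56 g/kg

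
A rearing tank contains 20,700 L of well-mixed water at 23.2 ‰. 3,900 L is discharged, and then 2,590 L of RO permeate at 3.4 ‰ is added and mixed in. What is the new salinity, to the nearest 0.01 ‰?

20.56 ‰

Remaining after removal: 16,800 L at 23.2 ‰ (salt = 389,760)
After addition: salt = 389,760 + 2,590×3.4 = 398,566; volume = 19,390 L
S = 398,566 / 19,390 = 20.5552 ‰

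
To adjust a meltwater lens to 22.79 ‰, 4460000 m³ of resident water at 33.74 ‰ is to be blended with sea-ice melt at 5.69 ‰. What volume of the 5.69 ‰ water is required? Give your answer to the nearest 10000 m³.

2860000 m³

Salt balance: 4,460,000×33.74 + V×5.69 = (4,460,000+V)×22.79
150,480,400 + 5.69V = 101,643,400 + 22.79V
48,837,000 = 17.1V
V = 2,855,964.91 m³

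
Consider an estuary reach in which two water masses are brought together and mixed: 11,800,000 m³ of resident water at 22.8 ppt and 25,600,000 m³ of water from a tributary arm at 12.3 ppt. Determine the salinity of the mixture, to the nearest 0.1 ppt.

Mass of salt is conserved:
salt = 11,800,000×22.8 + 25,600,000×12.3 = 269,040,000 + 314,880,000 = 583,920,000
volume = 11,800,000 + 25,600,000 = 37,400,000 m³
S = 583,920,000 / 37,400,000 = 15.613 ppt

15.6 ppt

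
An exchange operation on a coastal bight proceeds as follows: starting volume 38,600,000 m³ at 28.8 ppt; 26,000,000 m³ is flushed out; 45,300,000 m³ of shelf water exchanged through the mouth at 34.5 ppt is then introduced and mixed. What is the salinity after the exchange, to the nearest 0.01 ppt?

33.26 ppt

Remaining after removal: 12,600,000 m³ at 28.8 ppt (salt = 362,880,000)
After addition: salt = 362,880,000 + 45,300,000×34.5 = 1,925,730,000; volume = 57,900,000 m³
S = 1,925,730,000 / 57,900,000 = 33.2596 ppt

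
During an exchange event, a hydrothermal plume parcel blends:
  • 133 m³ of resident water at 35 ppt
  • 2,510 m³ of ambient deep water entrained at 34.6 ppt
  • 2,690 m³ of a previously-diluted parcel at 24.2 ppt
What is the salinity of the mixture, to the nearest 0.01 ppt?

29.36 ppt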